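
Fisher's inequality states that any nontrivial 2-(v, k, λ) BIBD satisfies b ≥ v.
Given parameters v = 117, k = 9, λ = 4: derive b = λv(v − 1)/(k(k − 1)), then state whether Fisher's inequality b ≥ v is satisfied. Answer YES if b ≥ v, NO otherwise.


b = λv(v − 1)/(k(k − 1)) = 4·117·116/(9·8) = 54288/72 = 754.
Compare with v = 117: b ≥ v, so Fisher's inequality holds.

YES


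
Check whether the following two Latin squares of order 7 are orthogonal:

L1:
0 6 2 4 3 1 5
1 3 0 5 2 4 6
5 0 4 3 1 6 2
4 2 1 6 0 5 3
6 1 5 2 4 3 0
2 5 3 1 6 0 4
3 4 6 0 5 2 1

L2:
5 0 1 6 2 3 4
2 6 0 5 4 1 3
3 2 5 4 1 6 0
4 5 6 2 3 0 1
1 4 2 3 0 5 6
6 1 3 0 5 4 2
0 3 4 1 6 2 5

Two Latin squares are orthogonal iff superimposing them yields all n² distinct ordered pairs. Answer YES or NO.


Form the n² = 49 superimposed pairs (L1[i][j], L2[i][j]), row by row (rows and columns indexed from 0):
row 0: (0,5) (6,0) (2,1) (4,6) (3,2) (1,3) (5,4)
row 1: (1,2) (3,6) (0,0) (5,5) (2,4) (4,1) (6,3)
row 2: (5,3) (0,2) (4,5) (3,4) (1,1) (6,6) (2,0)
row 3: (4,4) (2,5) (1,6) (6,2) (0,3) (5,0) (3,1)
row 4: (6,1) (1,4) (5,2) (2,3) (4,0) (3,5) (0,6)
row 5: (2,6) (5,1) (3,3) (1,0) (6,5) (0,4) (4,2)
row 6: (3,0) (4,3) (6,4) (0,1) (5,6) (2,2) (1,5)
Orthogonality requires all 49 pairs distinct.
Check by first coordinate: for each symbol s of L1, list the L2 entries in the n cells where L1 = s; they must all differ.
  L1 = 0: L2 entries (in reading order) 5, 0, 2, 3, 6, 4, 1 — all 7 distinct ✓
  L1 = 1: L2 entries (in reading order) 3, 2, 1, 6, 4, 0, 5 — all 7 distinct ✓
  L1 = 2: L2 entries (in reading order) 1, 4, 0, 5, 3, 6, 2 — all 7 distinct ✓
  L1 = 3: L2 entries (in reading order) 2, 6, 4, 1, 5, 3, 0 — all 7 distinct ✓
  L1 = 4: L2 entries (in reading order) 6, 1, 5, 4, 0, 2, 3 — all 7 distinct ✓
  L1 = 5: L2 entries (in reading order) 4, 5, 3, 0, 2, 1, 6 — all 7 distinct ✓
  L1 = 6: L2 entries (in reading order) 0, 3, 6, 2, 1, 5, 4 — all 7 distinct ✓
Every symbol of L1 meets every symbol of L2 exactly once, so all 49 pairs are distinct (49 of 49).
Conclusion: YES.

YES


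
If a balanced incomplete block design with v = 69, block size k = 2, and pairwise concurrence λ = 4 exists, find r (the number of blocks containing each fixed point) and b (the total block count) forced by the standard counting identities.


Any 2-(v, k, λ) BIBD satisfies two necessary conditions:
  (i)  Each point sits in r blocks, and counting incidences through any fixed point gives r(k − 1) = λ(v − 1), so r = λ(v − 1)/(k − 1).
  (ii) Total incidences bk = vr, so b = vr/k.
Step 1: r = λ(v − 1)/(k − 1) = 4·(69 − 1)/(2 − 1) = 4·68/1 = 272/1 = 272.
Step 2: b = vr/k = 69·272/2 = 18768/2 = 9384.
Check integrality: r = 272 ∈ Z ✓, b = 9384 ∈ Z ✓.
(These identities are necessary conditions: they determine r and b for any design with these parameters, but do not by themselves prove that one exists.)

r = 272, b = 9384.


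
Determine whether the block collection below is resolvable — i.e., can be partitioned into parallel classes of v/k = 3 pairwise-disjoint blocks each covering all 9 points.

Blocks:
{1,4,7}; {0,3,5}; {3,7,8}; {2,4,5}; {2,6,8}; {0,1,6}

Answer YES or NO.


v = 9, block size k = 3, number of blocks = 6.
For resolvability, blocks must partition into parallel classes of size v/k = 3.
Total blocks must therefore be a multiple of 3: 6 = 3·2 + 0 ⇒ divisible ✓.
Greedy packing gives 2 candidate class(es). Each should be a full parallel class (size 3, covers all 9 points).
  Class 1 (3 blocks): {1,4,7}; {0,3,5}; {2,6,8}. Points covered: [0, 1, 2, 3, 4, 5, 6, 7, 8].
  Class 2 (3 blocks): {3,7,8}; {2,4,5}; {0,1,6}. Points covered: [0, 1, 2, 3, 4, 5, 6, 7, 8].
All classes full (size 3)? YES. All classes cover every point? YES.
Resolvable? YES.

YES


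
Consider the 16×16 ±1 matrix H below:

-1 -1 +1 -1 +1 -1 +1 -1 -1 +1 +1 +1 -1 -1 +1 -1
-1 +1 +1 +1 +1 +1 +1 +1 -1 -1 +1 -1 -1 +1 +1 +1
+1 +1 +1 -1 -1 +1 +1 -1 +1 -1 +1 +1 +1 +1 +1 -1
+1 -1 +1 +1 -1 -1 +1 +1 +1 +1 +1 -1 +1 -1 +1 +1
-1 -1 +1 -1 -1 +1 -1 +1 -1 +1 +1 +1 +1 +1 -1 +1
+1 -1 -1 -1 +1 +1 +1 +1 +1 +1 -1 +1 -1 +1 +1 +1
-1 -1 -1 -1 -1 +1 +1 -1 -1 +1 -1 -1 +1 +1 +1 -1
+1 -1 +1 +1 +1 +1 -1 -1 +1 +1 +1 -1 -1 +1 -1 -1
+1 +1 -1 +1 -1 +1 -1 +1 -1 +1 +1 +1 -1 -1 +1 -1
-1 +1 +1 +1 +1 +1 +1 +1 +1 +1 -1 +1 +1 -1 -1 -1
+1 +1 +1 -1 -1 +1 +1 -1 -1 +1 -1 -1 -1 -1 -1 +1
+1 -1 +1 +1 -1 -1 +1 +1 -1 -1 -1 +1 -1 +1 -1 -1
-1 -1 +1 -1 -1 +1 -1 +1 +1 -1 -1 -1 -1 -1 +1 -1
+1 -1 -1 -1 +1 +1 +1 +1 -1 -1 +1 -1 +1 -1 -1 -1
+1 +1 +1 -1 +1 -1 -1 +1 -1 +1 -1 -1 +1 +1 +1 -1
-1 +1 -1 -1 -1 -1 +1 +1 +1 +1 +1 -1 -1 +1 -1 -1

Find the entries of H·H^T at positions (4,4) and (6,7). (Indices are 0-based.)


Row 4 of H: [-1, -1, 1, -1, -1, 1, -1, 1, -1, 1, 1, 1, 1, 1, -1, 1].
Row 6 of H: [-1, -1, -1, -1, -1, 1, 1, -1, -1, 1, -1, -1, 1, 1, 1, -1].
Row 7 of H: [1, -1, 1, 1, 1, 1, -1, -1, 1, 1, 1, -1, -1, 1, -1, -1].
(H·H^T)[4][4] = Σ_j H[4][j]·H[4][j] = (-1)² + (-1)² + (1)² + (-1)² + (-1)² + (1)² + (-1)² + (1)² + (-1)² + (1)² + (1)² + (1)² + (1)² + (1)² + (-1)² + (1)² = 1 + 1 + 1 + 1 + 1 + 1 + 1 + 1 + 1 + 1 + 1 + 1 + 1 + 1 + 1 + 1 = 16.
(H·H^T)[6][7] = Σ_j H[6][j]·H[7][j] = (-1)·(1) + (-1)·(-1) + (-1)·(1) + (-1)·(1) + (-1)·(1) + (1)·(1) + (1)·(-1) + (-1)·(-1) + (-1)·(1) + (1)·(1) + (-1)·(1) + (-1)·(-1) + (1)·(-1) + (1)·(1) + (1)·(-1) + (-1)·(-1) = -1 + 1 + -1 + -1 + -1 + 1 + -1 + 1 + -1 + 1 + -1 + 1 + -1 + 1 + -1 + 1 = -2.
Rows 6 and 7 are not orthogonal (dot product = -2 ≠ 0), so H is not a Hadamard matrix.

(4,4) entry = 16; (6,7) entry = -2.


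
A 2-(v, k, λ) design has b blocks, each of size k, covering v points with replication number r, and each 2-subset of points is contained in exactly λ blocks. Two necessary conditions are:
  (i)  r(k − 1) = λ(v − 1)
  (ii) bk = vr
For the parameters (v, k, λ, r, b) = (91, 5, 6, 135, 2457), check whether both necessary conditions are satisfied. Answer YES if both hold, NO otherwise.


Condition (i): r(k − 1) = 135·4 = 540; λ(v − 1) = 6·90 = 540. Match? YES.
Condition (ii): bk = 2457·5 = 12285; vr = 91·135 = 12285. Match? YES.
Both conditions hold? YES.

YES


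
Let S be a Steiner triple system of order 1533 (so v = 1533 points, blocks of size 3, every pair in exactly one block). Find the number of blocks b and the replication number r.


An STS(v) is a 2-(v, 3, 1) BIBD: block size k = 3, λ = 1.
Replication: r(k − 1) = λ(v − 1) ⇒ r·2 = 1533 − 1 = 1532 ⇒ r = 766.
Block count: bk = vr ⇒ b·3 = 1533·766 = 1174278 ⇒ b = 391426.
(Check via b = v(v − 1)/6 = 1533·1532/6 = 2348556/6 = 391426.)

r = 766, b = 391426.


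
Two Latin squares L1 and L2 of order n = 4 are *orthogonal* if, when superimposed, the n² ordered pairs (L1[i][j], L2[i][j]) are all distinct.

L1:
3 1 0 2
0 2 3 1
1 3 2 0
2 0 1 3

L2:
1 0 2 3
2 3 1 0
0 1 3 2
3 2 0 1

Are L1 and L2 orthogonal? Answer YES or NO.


Form the n² = 16 superimposed pairs (L1[i][j], L2[i][j]), row by row (rows and columns indexed from 0):
row 0: (3,1) (1,0) (0,2) (2,3)
row 1: (0,2) (2,3) (3,1) (1,0)
row 2: (1,0) (3,1) (2,3) (0,2)
row 3: (2,3) (0,2) (1,0) (3,1)
Orthogonality requires all 16 pairs distinct.
But the pair (0,2) repeats: cell (0,2) has L1 = 0, L2 = 2, and cell (1,0) has L1 = 0, L2 = 2.
A repeated pair means some other pair never occurs (only 4 distinct pairs out of 16), so the squares are not orthogonal.
Conclusion: NO.

NO


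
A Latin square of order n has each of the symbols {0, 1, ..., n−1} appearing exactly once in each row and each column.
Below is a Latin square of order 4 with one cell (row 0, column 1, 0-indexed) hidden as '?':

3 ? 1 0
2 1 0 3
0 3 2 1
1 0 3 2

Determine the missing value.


Row 0 contains symbols [0, 1, 3] — missing [2].
Column 1 contains symbols [0, 1, 3] — missing [2].
The missing symbol must appear in both missing sets; intersection = [2].
Therefore the hidden value is 2.

Missing value = 2.


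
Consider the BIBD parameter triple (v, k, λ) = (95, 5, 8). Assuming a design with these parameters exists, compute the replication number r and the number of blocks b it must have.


Any 2-(v, k, λ) BIBD satisfies two necessary conditions:
  (i)  Each point sits in r blocks, and counting incidences through any fixed point gives r(k − 1) = λ(v − 1), so r = λ(v − 1)/(k − 1).
  (ii) Total incidences bk = vr, so b = vr/k.
Step 1: r = λ(v − 1)/(k − 1) = 8·(95 − 1)/(5 − 1) = 8·94/4 = 752/4 = 188.
Step 2: b = vr/k = 95·188/5 = 17860/5 = 3572.
Check integrality: r = 188 ∈ Z ✓, b = 3572 ∈ Z ✓.
(These identities are necessary conditions: they determine r and b for any design with these parameters, but do not by themselves prove that one exists.)

r = 188, b = 3572.


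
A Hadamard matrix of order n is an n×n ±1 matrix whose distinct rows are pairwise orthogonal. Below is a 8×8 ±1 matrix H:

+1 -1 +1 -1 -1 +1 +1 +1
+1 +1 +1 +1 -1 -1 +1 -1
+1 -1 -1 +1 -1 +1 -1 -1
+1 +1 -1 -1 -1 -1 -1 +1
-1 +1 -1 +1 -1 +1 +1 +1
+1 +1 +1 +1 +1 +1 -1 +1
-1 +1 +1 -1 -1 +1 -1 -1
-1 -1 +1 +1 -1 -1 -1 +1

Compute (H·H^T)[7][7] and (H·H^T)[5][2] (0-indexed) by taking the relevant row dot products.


Row 2 of H: [1, -1, -1, 1, -1, 1, -1, -1].
Row 5 of H: [1, 1, 1, 1, 1, 1, -1, 1].
Row 7 of H: [-1, -1, 1, 1, -1, -1, -1, 1].
(H·H^T)[7][7] = Σ_j H[7][j]·H[7][j] = (-1)² + (-1)² + (1)² + (1)² + (-1)² + (-1)² + (-1)² + (1)² = 1 + 1 + 1 + 1 + 1 + 1 + 1 + 1 = 8.
(H·H^T)[5][2] = Σ_j H[5][j]·H[2][j] = (1)·(1) + (1)·(-1) + (1)·(-1) + (1)·(1) + (1)·(-1) + (1)·(1) + (-1)·(-1) + (1)·(-1) = 1 + -1 + -1 + 1 + -1 + 1 + 1 + -1 = 0.
So rows 5 and 2 are orthogonal; the diagonal entry equals n = 8.

(7,7) entry = 8; (5,2) entry = 0.


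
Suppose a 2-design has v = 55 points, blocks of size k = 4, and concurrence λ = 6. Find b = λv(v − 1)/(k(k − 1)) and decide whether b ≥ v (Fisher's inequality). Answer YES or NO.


r = λ(v − 1)/(k − 1) = 6·54/3 = 108.
b = vr/k = 55·108/4 = 1485.
Fisher's inequality: b ≥ v ⇔ 1485 ≥ 55? YES.

YES


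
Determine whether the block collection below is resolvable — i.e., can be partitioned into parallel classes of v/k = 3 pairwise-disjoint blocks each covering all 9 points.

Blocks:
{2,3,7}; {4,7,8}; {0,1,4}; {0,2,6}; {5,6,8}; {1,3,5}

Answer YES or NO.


v = 9, block size k = 3, number of blocks = 6.
For resolvability, blocks must partition into parallel classes of size v/k = 3.
Total blocks must therefore be a multiple of 3: 6 = 3·2 + 0 ⇒ divisible ✓.
Greedy packing gives 2 candidate class(es). Each should be a full parallel class (size 3, covers all 9 points).
  Class 1 (3 blocks): {2,3,7}; {0,1,4}; {5,6,8}. Points covered: [0, 1, 2, 3, 4, 5, 6, 7, 8].
  Class 2 (3 blocks): {4,7,8}; {0,2,6}; {1,3,5}. Points covered: [0, 1, 2, 3, 4, 5, 6, 7, 8].
All classes full (size 3)? YES. All classes cover every point? YES.
Resolvable? YES.

YES


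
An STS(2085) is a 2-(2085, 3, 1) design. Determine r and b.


An STS(v) is a 2-(v, 3, 1) BIBD: block size k = 3, λ = 1.
Replication: r(k − 1) = λ(v − 1) ⇒ r·2 = 2085 − 1 = 2084 ⇒ r = 1042.
Block count: bk = vr ⇒ b·3 = 2085·1042 = 2172570 ⇒ b = 724190.
(Check via b = v(v − 1)/6 = 2085·2084/6 = 4345140/6 = 724190.)

r = 1042, b = 724190.


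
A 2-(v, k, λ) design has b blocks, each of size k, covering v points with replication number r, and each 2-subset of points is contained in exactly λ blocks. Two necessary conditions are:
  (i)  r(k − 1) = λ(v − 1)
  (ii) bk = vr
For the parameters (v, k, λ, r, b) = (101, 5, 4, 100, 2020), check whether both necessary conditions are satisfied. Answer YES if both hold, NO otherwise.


Condition (i): r(k − 1) = 100·4 = 400; λ(v − 1) = 4·100 = 400. Match? YES.
Condition (ii): bk = 2020·5 = 10100; vr = 101·100 = 10100. Match? YES.
Both conditions hold? YES.

YES


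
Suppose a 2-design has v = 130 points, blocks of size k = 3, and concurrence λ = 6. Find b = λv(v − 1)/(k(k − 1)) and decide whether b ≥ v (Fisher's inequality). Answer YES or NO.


r = λ(v − 1)/(k − 1) = 6·129/2 = 387.
b = vr/k = 130·387/3 = 16770.
Fisher's inequality: b ≥ v ⇔ 16770 ≥ 130? YES.

YES


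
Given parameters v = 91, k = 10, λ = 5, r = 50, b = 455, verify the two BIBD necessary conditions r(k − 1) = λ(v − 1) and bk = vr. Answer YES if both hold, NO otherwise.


Condition (i): r(k − 1) = 50·9 = 450; λ(v − 1) = 5·90 = 450. Match? YES.
Condition (ii): bk = 455·10 = 4550; vr = 91·50 = 4550. Match? YES.
Both conditions hold? YES.

YES


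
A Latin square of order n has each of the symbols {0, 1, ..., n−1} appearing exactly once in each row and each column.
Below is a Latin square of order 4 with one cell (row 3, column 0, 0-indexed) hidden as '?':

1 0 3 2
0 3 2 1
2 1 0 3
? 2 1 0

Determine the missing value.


Row 3 contains symbols [0, 1, 2] — missing [3].
Column 0 contains symbols [0, 1, 2] — missing [3].
The missing symbol must appear in both missing sets; intersection = [3].
Therefore the hidden value is 3.

Missing value = 3.


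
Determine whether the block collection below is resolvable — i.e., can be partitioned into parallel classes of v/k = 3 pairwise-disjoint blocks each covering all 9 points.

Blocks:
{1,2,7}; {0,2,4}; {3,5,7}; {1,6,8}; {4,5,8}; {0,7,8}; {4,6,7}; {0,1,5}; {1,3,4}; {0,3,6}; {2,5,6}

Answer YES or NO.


v = 9, block size k = 3, number of blocks = 11.
For resolvability, blocks must partition into parallel classes of size v/k = 3.
Total blocks must therefore be a multiple of 3: 11 = 3·3 + 2 ⇒ not divisible ✗.
Resolvable? NO.

NO


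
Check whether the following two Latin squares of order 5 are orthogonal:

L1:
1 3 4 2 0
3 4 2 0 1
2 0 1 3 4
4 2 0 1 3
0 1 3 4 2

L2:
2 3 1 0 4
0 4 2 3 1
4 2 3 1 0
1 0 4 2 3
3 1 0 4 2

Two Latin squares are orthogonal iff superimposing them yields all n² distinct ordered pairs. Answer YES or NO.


Form the n² = 25 superimposed pairs (L1[i][j], L2[i][j]), row by row (rows and columns indexed from 0):
row 0: (1,2) (3,3) (4,1) (2,0) (0,4)
row 1: (3,0) (4,4) (2,2) (0,3) (1,1)
row 2: (2,4) (0,2) (1,3) (3,1) (4,0)
row 3: (4,1) (2,0) (0,4) (1,2) (3,3)
row 4: (0,3) (1,1) (3,0) (4,4) (2,2)
Orthogonality requires all 25 pairs distinct.
But the pair (4,1) repeats: cell (0,2) has L1 = 4, L2 = 1, and cell (3,0) has L1 = 4, L2 = 1.
A repeated pair means some other pair never occurs (only 15 distinct pairs out of 25), so the squares are not orthogonal.
Conclusion: NO.

NO


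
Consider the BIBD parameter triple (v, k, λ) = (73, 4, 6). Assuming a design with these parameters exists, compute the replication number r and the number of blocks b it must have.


Any 2-(v, k, λ) BIBD satisfies two necessary conditions:
  (i)  Each point sits in r blocks, and counting incidences through any fixed point gives r(k − 1) = λ(v − 1), so r = λ(v − 1)/(k − 1).
  (ii) Total incidences bk = vr, so b = vr/k.
Step 1: r = λ(v − 1)/(k − 1) = 6·(73 − 1)/(4 − 1) = 6·72/3 = 432/3 = 144.
Step 2: b = vr/k = 73·144/4 = 10512/4 = 2628.
Check integrality: r = 144 ∈ Z ✓, b = 2628 ∈ Z ✓.
(These identities are necessary conditions: they determine r and b for any design with these parameters, but do not by themselves prove that one exists.)

r = 144, b = 2628.


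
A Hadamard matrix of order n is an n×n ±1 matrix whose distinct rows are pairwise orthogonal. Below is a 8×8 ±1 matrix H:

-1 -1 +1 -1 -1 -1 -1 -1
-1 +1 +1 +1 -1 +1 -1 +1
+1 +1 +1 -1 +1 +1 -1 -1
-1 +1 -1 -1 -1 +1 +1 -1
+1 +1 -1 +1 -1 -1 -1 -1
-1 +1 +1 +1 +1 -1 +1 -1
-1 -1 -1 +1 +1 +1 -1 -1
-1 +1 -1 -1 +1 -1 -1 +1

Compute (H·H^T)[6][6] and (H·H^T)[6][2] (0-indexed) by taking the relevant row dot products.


Row 2 of H: [1, 1, 1, -1, 1, 1, -1, -1].
Row 6 of H: [-1, -1, -1, 1, 1, 1, -1, -1].
(H·H^T)[6][6] = Σ_j H[6][j]·H[6][j] = (-1)² + (-1)² + (-1)² + (1)² + (1)² + (1)² + (-1)² + (-1)² = 1 + 1 + 1 + 1 + 1 + 1 + 1 + 1 = 8.
(H·H^T)[6][2] = Σ_j H[6][j]·H[2][j] = (-1)·(1) + (-1)·(1) + (-1)·(1) + (1)·(-1) + (1)·(1) + (1)·(1) + (-1)·(-1) + (-1)·(-1) = -1 + -1 + -1 + -1 + 1 + 1 + 1 + 1 = 0.
So rows 6 and 2 are orthogonal; the diagonal entry equals n = 8.

(6,6) entry = 8; (6,2) entry = 0.


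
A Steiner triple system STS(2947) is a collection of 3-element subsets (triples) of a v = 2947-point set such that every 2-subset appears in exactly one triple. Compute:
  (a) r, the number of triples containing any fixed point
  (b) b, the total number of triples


An STS(v) is a 2-(v, 3, 1) BIBD: block size k = 3, λ = 1.
Replication: r(k − 1) = λ(v − 1) ⇒ r·2 = 2947 − 1 = 2946 ⇒ r = 1473.
Block count: b = v(v − 1)/6 = 2947·2946/6 = 8681862/6 = 1446977.

r = 1473, b = 1446977.


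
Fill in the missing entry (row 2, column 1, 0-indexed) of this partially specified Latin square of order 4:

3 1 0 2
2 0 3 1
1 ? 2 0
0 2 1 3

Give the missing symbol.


Row 2 contains symbols [0, 1, 2] — missing [3].
Column 1 contains symbols [0, 1, 2] — missing [3].
The missing symbol must appear in both missing sets; intersection = [3].
Therefore the hidden value is 3.

Missing value = 3.


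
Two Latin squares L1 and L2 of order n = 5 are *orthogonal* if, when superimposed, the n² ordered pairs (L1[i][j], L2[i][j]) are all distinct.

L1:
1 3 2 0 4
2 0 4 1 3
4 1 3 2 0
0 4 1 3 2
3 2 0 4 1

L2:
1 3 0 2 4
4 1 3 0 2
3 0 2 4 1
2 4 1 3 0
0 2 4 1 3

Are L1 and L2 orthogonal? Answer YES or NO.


Form the n² = 25 superimposed pairs (L1[i][j], L2[i][j]), row by row (rows and columns indexed from 0):
row 0: (1,1) (3,3) (2,0) (0,2) (4,4)
row 1: (2,4) (0,1) (4,3) (1,0) (3,2)
row 2: (4,3) (1,0) (3,2) (2,4) (0,1)
row 3: (0,2) (4,4) (1,1) (3,3) (2,0)
row 4: (3,0) (2,2) (0,4) (4,1) (1,3)
Orthogonality requires all 25 pairs distinct.
But the pair (4,3) repeats: cell (1,2) has L1 = 4, L2 = 3, and cell (2,0) has L1 = 4, L2 = 3.
A repeated pair means some other pair never occurs (only 15 distinct pairs out of 25), so the squares are not orthogonal.
Conclusion: NO.

NO


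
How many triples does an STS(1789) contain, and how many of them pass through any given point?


An STS(v) is a 2-(v, 3, 1) BIBD: block size k = 3, λ = 1.
Replication: r(k − 1) = λ(v − 1) ⇒ r·2 = 1789 − 1 = 1788 ⇒ r = 894.
Block count: bk = vr ⇒ b·3 = 1789·894 = 1599366 ⇒ b = 533122.
(Check via b = v(v − 1)/6 = 1789·1788/6 = 3198732/6 = 533122.)

r = 894, b = 533122.


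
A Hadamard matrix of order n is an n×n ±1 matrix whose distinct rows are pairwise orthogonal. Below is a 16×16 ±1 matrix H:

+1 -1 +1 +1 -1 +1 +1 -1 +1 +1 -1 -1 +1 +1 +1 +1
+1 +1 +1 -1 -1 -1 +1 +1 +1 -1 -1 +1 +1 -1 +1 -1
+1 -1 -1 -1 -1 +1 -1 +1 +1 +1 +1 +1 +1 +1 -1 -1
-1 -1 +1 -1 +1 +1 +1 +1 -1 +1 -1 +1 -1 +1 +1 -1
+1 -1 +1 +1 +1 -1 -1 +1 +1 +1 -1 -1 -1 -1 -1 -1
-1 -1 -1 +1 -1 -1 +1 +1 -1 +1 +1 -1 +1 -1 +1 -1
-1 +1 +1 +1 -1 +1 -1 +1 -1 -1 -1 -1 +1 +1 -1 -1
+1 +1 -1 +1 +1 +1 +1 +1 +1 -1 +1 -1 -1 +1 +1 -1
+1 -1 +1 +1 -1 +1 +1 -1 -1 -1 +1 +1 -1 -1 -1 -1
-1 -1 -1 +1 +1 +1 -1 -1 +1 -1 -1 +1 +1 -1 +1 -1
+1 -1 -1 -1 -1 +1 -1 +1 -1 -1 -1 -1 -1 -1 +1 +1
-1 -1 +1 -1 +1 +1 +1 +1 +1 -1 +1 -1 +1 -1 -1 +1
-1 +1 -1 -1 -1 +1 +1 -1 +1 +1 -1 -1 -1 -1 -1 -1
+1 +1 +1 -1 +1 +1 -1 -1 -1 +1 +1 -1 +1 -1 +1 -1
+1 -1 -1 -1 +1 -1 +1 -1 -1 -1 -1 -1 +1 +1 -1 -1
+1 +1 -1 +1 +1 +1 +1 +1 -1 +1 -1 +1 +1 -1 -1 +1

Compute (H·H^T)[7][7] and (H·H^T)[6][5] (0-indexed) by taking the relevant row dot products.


Row 5 of H: [-1, -1, -1, 1, -1, -1, 1, 1, -1, 1, 1, -1, 1, -1, 1, -1].
Row 6 of H: [-1, 1, 1, 1, -1, 1, -1, 1, -1, -1, -1, -1, 1, 1, -1, -1].
Row 7 of H: [1, 1, -1, 1, 1, 1, 1, 1, 1, -1, 1, -1, -1, 1, 1, -1].
(H·H^T)[7][7] = Σ_j H[7][j]·H[7][j] = (1)² + (1)² + (-1)² + (1)² + (1)² + (1)² + (1)² + (1)² + (1)² + (-1)² + (1)² + (-1)² + (-1)² + (1)² + (1)² + (-1)² = 1 + 1 + 1 + 1 + 1 + 1 + 1 + 1 + 1 + 1 + 1 + 1 + 1 + 1 + 1 + 1 = 16.
(H·H^T)[6][5] = Σ_j H[6][j]·H[5][j] = (-1)·(-1) + (1)·(-1) + (1)·(-1) + (1)·(1) + (-1)·(-1) + (1)·(-1) + (-1)·(1) + (1)·(1) + (-1)·(-1) + (-1)·(1) + (-1)·(1) + (-1)·(-1) + (1)·(1) + (1)·(-1) + (-1)·(1) + (-1)·(-1) = 1 + -1 + -1 + 1 + 1 + -1 + -1 + 1 + 1 + -1 + -1 + 1 + 1 + -1 + -1 + 1 = 0.
So rows 6 and 5 are orthogonal; the diagonal entry equals n = 16.

(7,7) entry = 16; (6,5) entry = 0.


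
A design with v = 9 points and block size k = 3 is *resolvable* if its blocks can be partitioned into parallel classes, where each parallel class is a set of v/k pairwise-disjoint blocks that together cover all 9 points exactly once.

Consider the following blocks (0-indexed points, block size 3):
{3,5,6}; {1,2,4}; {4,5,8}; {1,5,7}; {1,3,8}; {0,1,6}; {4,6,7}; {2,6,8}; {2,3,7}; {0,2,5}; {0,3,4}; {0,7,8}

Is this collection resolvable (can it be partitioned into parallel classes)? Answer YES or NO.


v = 9, block size k = 3, number of blocks = 12.
For resolvability, blocks must partition into parallel classes of size v/k = 3.
Total blocks must therefore be a multiple of 3: 12 = 3·4 + 0 ⇒ divisible ✓.
Greedy packing gives 4 candidate class(es). Each should be a full parallel class (size 3, covers all 9 points).
  Class 1 (3 blocks): {3,5,6}; {1,2,4}; {0,7,8}. Points covered: [0, 1, 2, 3, 4, 5, 6, 7, 8].
  Class 2 (3 blocks): {4,5,8}; {0,1,6}; {2,3,7}. Points covered: [0, 1, 2, 3, 4, 5, 6, 7, 8].
  Class 3 (3 blocks): {1,5,7}; {2,6,8}; {0,3,4}. Points covered: [0, 1, 2, 3, 4, 5, 6, 7, 8].
  Class 4 (3 blocks): {1,3,8}; {4,6,7}; {0,2,5}. Points covered: [0, 1, 2, 3, 4, 5, 6, 7, 8].
All classes full (size 3)? YES. All classes cover every point? YES.
Resolvable? YES.

YES


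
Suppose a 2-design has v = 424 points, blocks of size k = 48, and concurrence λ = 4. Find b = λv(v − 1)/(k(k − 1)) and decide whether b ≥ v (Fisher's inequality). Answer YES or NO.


b = λv(v − 1)/(k(k − 1)) = 4·424·423/(48·47) = 717408/2256 = 318.
Compare with v = 424: b < v, so Fisher's inequality fails.

NO


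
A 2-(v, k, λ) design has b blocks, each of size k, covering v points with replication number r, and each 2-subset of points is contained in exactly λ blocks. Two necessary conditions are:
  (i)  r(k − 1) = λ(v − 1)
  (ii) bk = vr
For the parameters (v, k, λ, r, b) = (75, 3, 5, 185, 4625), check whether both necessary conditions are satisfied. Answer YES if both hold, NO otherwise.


Condition (i): r(k − 1) = 185·2 = 370; λ(v − 1) = 5·74 = 370. Match? YES.
Condition (ii): bk = 4625·3 = 13875; vr = 75·185 = 13875. Match? YES.
Both conditions hold? YES.

YES


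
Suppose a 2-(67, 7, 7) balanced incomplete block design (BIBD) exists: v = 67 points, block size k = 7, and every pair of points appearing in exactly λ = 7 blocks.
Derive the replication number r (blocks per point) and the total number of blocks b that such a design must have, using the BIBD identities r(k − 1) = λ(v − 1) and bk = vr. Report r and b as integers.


Any 2-(v, k, λ) BIBD satisfies two necessary conditions:
  (i)  Each point sits in r blocks, and counting incidences through any fixed point gives r(k − 1) = λ(v − 1), so r = λ(v − 1)/(k − 1).
  (ii) Total incidences bk = vr, so b = vr/k.
Step 1: r = λ(v − 1)/(k − 1) = 7·(67 − 1)/(7 − 1) = 7·66/6 = 462/6 = 77.
Step 2: b = vr/k = 67·77/7 = 5159/7 = 737.
Check integrality: r = 77 ∈ Z ✓, b = 737 ∈ Z ✓.
(These identities are necessary conditions: they determine r and b for any design with these parameters, but do not by themselves prove that one exists.)

r = 77, b = 737.


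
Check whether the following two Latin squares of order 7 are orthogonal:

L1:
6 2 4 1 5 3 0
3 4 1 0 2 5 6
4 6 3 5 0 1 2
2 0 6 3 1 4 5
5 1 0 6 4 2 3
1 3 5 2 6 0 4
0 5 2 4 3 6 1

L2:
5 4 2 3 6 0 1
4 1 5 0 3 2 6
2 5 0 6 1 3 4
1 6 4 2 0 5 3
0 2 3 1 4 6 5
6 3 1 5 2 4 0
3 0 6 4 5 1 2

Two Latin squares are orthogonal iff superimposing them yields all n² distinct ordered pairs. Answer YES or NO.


Form the n² = 49 superimposed pairs (L1[i][j], L2[i][j]), row by row (rows and columns indexed from 0):
row 0: (6,5) (2,4) (4,2) (1,3) (5,6) (3,0) (0,1)
row 1: (3,4) (4,1) (1,5) (0,0) (2,3) (5,2) (6,6)
row 2: (4,2) (6,5) (3,0) (5,6) (0,1) (1,3) (2,4)
row 3: (2,1) (0,6) (6,4) (3,2) (1,0) (4,5) (5,3)
row 4: (5,0) (1,2) (0,3) (6,1) (4,4) (2,6) (3,5)
row 5: (1,6) (3,3) (5,1) (2,5) (6,2) (0,4) (4,0)
row 6: (0,3) (5,0) (2,6) (4,4) (3,5) (6,1) (1,2)
Orthogonality requires all 49 pairs distinct.
But the pair (4,2) repeats: cell (0,2) has L1 = 4, L2 = 2, and cell (2,0) has L1 = 4, L2 = 2.
A repeated pair means some other pair never occurs (only 35 distinct pairs out of 49), so the squares are not orthogonal.
Conclusion: NO.

NO


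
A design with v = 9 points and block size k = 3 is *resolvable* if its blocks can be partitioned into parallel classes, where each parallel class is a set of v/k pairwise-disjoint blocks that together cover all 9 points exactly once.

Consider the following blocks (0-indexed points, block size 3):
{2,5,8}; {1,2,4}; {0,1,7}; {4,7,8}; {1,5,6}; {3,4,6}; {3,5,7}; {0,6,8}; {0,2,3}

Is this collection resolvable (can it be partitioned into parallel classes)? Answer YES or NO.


v = 9, block size k = 3, number of blocks = 9.
For resolvability, blocks must partition into parallel classes of size v/k = 3.
Total blocks must therefore be a multiple of 3: 9 = 3·3 + 0 ⇒ divisible ✓.
Greedy packing gives 3 candidate class(es). Each should be a full parallel class (size 3, covers all 9 points).
  Class 1 (3 blocks): {2,5,8}; {0,1,7}; {3,4,6}. Points covered: [0, 1, 2, 3, 4, 5, 6, 7, 8].
  Class 2 (3 blocks): {1,2,4}; {3,5,7}; {0,6,8}. Points covered: [0, 1, 2, 3, 4, 5, 6, 7, 8].
  Class 3 (3 blocks): {4,7,8}; {1,5,6}; {0,2,3}. Points covered: [0, 1, 2, 3, 4, 5, 6, 7, 8].
All classes full (size 3)? YES. All classes cover every point? YES.
Resolvable? YES.

YES


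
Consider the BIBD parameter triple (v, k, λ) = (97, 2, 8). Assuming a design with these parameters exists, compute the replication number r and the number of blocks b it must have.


Any 2-(v, k, λ) BIBD satisfies two necessary conditions:
  (i)  Each point sits in r blocks, and counting incidences through any fixed point gives r(k − 1) = λ(v − 1), so r = λ(v − 1)/(k − 1).
  (ii) Total incidences bk = vr, so b = vr/k.
Step 1: r = λ(v − 1)/(k − 1) = 8·(97 − 1)/(2 − 1) = 8·96/1 = 768/1 = 768.
Step 2: b = vr/k = 97·768/2 = 74496/2 = 37248.
Check integrality: r = 768 ∈ Z ✓, b = 37248 ∈ Z ✓.
(These identities are necessary conditions: they determine r and b for any design with these parameters, but do not by themselves prove that one exists.)

r = 768, b = 37248.


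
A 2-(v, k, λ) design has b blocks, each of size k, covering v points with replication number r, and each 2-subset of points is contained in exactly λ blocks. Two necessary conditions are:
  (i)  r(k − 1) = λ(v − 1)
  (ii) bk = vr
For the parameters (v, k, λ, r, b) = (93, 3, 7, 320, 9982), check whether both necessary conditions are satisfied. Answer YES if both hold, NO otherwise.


Condition (i): r(k − 1) = 320·2 = 640; λ(v − 1) = 7·92 = 644. Match? NO.
Condition (ii): bk = 9982·3 = 29946; vr = 93·320 = 29760. Match? NO.
Both conditions hold? NO.

NO


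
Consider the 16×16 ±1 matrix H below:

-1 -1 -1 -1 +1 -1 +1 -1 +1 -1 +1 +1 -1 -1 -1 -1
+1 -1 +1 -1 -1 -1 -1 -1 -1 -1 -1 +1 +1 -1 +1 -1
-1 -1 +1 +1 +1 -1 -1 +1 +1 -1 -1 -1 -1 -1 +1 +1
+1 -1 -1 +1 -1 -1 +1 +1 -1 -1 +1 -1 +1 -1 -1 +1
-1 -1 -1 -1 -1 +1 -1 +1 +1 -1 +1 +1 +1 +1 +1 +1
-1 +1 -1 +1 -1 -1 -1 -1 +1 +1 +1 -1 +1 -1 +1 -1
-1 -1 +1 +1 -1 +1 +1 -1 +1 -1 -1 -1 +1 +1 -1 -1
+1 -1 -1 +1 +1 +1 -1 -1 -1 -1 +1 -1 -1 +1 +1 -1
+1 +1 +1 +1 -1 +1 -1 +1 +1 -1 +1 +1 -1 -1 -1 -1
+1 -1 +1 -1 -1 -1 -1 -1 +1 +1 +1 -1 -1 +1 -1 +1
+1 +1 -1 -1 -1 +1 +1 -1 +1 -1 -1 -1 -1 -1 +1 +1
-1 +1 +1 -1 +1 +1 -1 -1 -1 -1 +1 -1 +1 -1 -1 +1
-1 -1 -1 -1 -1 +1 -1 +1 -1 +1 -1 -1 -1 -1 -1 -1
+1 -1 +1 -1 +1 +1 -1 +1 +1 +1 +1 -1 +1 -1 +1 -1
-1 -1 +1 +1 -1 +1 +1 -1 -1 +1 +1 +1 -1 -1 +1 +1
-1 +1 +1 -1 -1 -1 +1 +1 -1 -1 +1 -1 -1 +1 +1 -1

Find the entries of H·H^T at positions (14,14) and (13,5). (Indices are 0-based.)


Row 5 of H: [-1, 1, -1, 1, -1, -1, -1, -1, 1, 1, 1, -1, 1, -1, 1, -1].
Row 13 of H: [1, -1, 1, -1, 1, 1, -1, 1, 1, 1, 1, -1, 1, -1, 1, -1].
Row 14 of H: [-1, -1, 1, 1, -1, 1, 1, -1, -1, 1, 1, 1, -1, -1, 1, 1].
(H·H^T)[14][14] = Σ_j H[14][j]·H[14][j] = (-1)² + (-1)² + (1)² + (1)² + (-1)² + (1)² + (1)² + (-1)² + (-1)² + (1)² + (1)² + (1)² + (-1)² + (-1)² + (1)² + (1)² = 1 + 1 + 1 + 1 + 1 + 1 + 1 + 1 + 1 + 1 + 1 + 1 + 1 + 1 + 1 + 1 = 16.
(H·H^T)[13][5] = Σ_j H[13][j]·H[5][j] = (1)·(-1) + (-1)·(1) + (1)·(-1) + (-1)·(1) + (1)·(-1) + (1)·(-1) + (-1)·(-1) + (1)·(-1) + (1)·(1) + (1)·(1) + (1)·(1) + (-1)·(-1) + (1)·(1) + (-1)·(-1) + (1)·(1) + (-1)·(-1) = -1 + -1 + -1 + -1 + -1 + -1 + 1 + -1 + 1 + 1 + 1 + 1 + 1 + 1 + 1 + 1 = 2.
Rows 13 and 5 are not orthogonal (dot product = 2 ≠ 0), so H is not a Hadamard matrix.

(14,14) entry = 16; (13,5) entry = 2.


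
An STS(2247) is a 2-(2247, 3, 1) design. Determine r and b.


An STS(v) is a 2-(v, 3, 1) BIBD: block size k = 3, λ = 1.
Replication: r(k − 1) = λ(v − 1) ⇒ r·2 = 2247 − 1 = 2246 ⇒ r = 1123.
Block count: b = v(v − 1)/6 = 2247·2246/6 = 5046762/6 = 841127.
(Check via bk = vr: 841127·3 = 2523381 = 2247·1123 = 2523381 ✓.)

r = 1123, b = 841127.


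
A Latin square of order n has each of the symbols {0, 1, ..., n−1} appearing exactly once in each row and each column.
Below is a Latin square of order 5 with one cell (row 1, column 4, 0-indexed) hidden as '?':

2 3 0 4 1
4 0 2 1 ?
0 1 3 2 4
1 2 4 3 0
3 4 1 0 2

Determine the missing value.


Row 1 contains symbols [0, 1, 2, 4] — missing [3].
Column 4 contains symbols [0, 1, 2, 4] — missing [3].
The missing symbol must appear in both missing sets; intersection = [3].
Therefore the hidden value is 3.

Missing value = 3.


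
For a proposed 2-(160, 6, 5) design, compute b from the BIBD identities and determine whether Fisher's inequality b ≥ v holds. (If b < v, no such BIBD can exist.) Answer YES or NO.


r = λ(v − 1)/(k − 1) = 5·159/5 = 159.
b = vr/k = 160·159/6 = 4240.
Fisher's inequality: b ≥ v ⇔ 4240 ≥ 160? YES.

YES


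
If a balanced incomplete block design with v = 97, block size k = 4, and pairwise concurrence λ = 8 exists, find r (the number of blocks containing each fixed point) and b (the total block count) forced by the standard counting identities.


Any 2-(v, k, λ) BIBD satisfies two necessary conditions:
  (i)  Each point sits in r blocks, and counting incidences through any fixed point gives r(k − 1) = λ(v − 1), so r = λ(v − 1)/(k − 1).
  (ii) Total incidences bk = vr, so b = vr/k.
Step 1: r = λ(v − 1)/(k − 1) = 8·(97 − 1)/(4 − 1) = 8·96/3 = 768/3 = 256.
Step 2: b = vr/k = 97·256/4 = 24832/4 = 6208.
Check integrality: r = 256 ∈ Z ✓, b = 6208 ∈ Z ✓.
(These identities are necessary conditions: they determine r and b for any design with these parameters, but do not by themselves prove that one exists.)

r = 256, b = 6208.


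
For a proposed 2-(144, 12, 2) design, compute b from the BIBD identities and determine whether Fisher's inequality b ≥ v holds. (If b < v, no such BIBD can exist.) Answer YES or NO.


r = λ(v − 1)/(k − 1) = 2·143/11 = 26.
b = vr/k = 144·26/12 = 312.
Fisher's inequality: b ≥ v ⇔ 312 ≥ 144? YES.

YES


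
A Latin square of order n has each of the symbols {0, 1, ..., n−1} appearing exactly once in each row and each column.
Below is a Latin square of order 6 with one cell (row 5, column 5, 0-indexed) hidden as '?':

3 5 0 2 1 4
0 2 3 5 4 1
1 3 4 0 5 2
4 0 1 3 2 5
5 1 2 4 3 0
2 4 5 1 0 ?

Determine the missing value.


Row 5 contains symbols [0, 1, 2, 4, 5] — missing [3].
Column 5 contains symbols [0, 1, 2, 4, 5] — missing [3].
The missing symbol must appear in both missing sets; intersection = [3].
Therefore the hidden value is 3.

Missing value = 3.


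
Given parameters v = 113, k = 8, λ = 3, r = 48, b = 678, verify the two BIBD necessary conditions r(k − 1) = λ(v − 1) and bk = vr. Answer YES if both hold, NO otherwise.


Condition (i): r(k − 1) = 48·7 = 336; λ(v − 1) = 3·112 = 336. Match? YES.
Condition (ii): bk = 678·8 = 5424; vr = 113·48 = 5424. Match? YES.
Both conditions hold? YES.

YES


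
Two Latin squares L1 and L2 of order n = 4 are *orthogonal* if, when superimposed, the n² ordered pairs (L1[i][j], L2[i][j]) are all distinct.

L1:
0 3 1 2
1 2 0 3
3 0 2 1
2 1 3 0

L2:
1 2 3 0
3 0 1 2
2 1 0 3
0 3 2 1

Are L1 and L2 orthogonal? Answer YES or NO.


Form the n² = 16 superimposed pairs (L1[i][j], L2[i][j]), row by row (rows and columns indexed from 0):
row 0: (0,1) (3,2) (1,3) (2,0)
row 1: (1,3) (2,0) (0,1) (3,2)
row 2: (3,2) (0,1) (2,0) (1,3)
row 3: (2,0) (1,3) (3,2) (0,1)
Orthogonality requires all 16 pairs distinct.
But the pair (1,3) repeats: cell (0,2) has L1 = 1, L2 = 3, and cell (1,0) has L1 = 1, L2 = 3.
A repeated pair means some other pair never occurs (only 4 distinct pairs out of 16), so the squares are not orthogonal.
Conclusion: NO.

NO


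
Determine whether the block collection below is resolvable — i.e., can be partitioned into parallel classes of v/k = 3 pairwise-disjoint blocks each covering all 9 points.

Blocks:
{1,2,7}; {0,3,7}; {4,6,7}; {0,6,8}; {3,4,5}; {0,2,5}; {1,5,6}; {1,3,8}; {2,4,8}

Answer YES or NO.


v = 9, block size k = 3, number of blocks = 9.
For resolvability, blocks must partition into parallel classes of size v/k = 3.
Total blocks must therefore be a multiple of 3: 9 = 3·3 + 0 ⇒ divisible ✓.
Greedy packing gives 3 candidate class(es). Each should be a full parallel class (size 3, covers all 9 points).
  Class 1 (3 blocks): {1,2,7}; {0,6,8}; {3,4,5}. Points covered: [0, 1, 2, 3, 4, 5, 6, 7, 8].
  Class 2 (3 blocks): {0,3,7}; {1,5,6}; {2,4,8}. Points covered: [0, 1, 2, 3, 4, 5, 6, 7, 8].
  Class 3 (3 blocks): {4,6,7}; {0,2,5}; {1,3,8}. Points covered: [0, 1, 2, 3, 4, 5, 6, 7, 8].
All classes full (size 3)? YES. All classes cover every point? YES.
Resolvable? YES.

YES


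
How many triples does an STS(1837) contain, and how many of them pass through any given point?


An STS(v) is a 2-(v, 3, 1) BIBD: block size k = 3, λ = 1.
Replication: r(k − 1) = λ(v − 1) ⇒ r·2 = 1837 − 1 = 1836 ⇒ r = 918.
Block count: b = v(v − 1)/6 = 1837·1836/6 = 3372732/6 = 562122.

r = 918, b = 562122.


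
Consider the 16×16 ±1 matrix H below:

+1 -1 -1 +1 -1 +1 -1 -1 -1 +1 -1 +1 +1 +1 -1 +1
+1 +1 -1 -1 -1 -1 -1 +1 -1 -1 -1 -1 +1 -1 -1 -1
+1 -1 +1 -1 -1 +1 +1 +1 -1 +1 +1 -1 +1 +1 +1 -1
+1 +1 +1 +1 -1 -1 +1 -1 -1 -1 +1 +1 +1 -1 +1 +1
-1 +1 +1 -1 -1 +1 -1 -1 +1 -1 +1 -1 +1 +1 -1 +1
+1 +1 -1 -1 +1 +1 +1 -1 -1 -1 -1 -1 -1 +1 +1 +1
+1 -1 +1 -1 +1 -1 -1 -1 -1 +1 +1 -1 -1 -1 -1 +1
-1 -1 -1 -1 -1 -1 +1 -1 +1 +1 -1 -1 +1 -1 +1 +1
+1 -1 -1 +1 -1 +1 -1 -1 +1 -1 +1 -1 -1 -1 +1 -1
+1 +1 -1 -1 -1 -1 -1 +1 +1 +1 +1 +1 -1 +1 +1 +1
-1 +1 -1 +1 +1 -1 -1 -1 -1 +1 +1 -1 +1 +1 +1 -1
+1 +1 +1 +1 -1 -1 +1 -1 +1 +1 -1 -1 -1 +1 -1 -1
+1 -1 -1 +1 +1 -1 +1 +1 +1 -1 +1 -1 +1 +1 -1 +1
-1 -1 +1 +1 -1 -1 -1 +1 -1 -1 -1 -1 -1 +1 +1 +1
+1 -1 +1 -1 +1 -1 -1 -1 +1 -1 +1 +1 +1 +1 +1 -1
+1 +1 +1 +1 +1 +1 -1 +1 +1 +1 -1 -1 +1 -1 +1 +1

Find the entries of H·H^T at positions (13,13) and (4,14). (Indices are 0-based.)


Row 4 of H: [-1, 1, 1, -1, -1, 1, -1, -1, 1, -1, 1, -1, 1, 1, -1, 1].
Row 13 of H: [-1, -1, 1, 1, -1, -1, -1, 1, -1, -1, -1, -1, -1, 1, 1, 1].
Row 14 of H: [1, -1, 1, -1, 1, -1, -1, -1, 1, -1, 1, 1, 1, 1, 1, -1].
(H·H^T)[13][13] = Σ_j H[13][j]·H[13][j] = (-1)² + (-1)² + (1)² + (1)² + (-1)² + (-1)² + (-1)² + (1)² + (-1)² + (-1)² + (-1)² + (-1)² + (-1)² + (1)² + (1)² + (1)² = 1 + 1 + 1 + 1 + 1 + 1 + 1 + 1 + 1 + 1 + 1 + 1 + 1 + 1 + 1 + 1 = 16.
(H·H^T)[4][14] = Σ_j H[4][j]·H[14][j] = (-1)·(1) + (1)·(-1) + (1)·(1) + (-1)·(-1) + (-1)·(1) + (1)·(-1) + (-1)·(-1) + (-1)·(-1) + (1)·(1) + (-1)·(-1) + (1)·(1) + (-1)·(1) + (1)·(1) + (1)·(1) + (-1)·(1) + (1)·(-1) = -1 + -1 + 1 + 1 + -1 + -1 + 1 + 1 + 1 + 1 + 1 + -1 + 1 + 1 + -1 + -1 = 2.
Rows 4 and 14 are not orthogonal (dot product = 2 ≠ 0), so H is not a Hadamard matrix.

(13,13) entry = 16; (4,14) entry = 2.


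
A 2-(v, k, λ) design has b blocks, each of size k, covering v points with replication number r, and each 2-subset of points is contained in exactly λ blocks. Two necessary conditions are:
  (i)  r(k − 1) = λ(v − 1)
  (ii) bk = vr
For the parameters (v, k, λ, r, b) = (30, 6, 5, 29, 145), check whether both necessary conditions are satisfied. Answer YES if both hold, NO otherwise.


Condition (i): r(k − 1) = 29·5 = 145; λ(v − 1) = 5·29 = 145. Match? YES.
Condition (ii): bk = 145·6 = 870; vr = 30·29 = 870. Match? YES.
Both conditions hold? YES.

YES


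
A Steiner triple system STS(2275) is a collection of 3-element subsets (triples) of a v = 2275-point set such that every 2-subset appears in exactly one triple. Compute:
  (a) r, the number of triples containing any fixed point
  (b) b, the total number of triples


An STS(v) is a 2-(v, 3, 1) BIBD: block size k = 3, λ = 1.
Replication: r(k − 1) = λ(v − 1) ⇒ r·2 = 2275 − 1 = 2274 ⇒ r = 1137.
Block count: bk = vr ⇒ b·3 = 2275·1137 = 2586675 ⇒ b = 862225.

r = 1137, b = 862225.


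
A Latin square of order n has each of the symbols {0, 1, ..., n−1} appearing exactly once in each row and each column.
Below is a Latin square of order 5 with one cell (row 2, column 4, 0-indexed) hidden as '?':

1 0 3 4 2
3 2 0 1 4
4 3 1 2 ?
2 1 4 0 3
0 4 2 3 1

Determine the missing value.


Row 2 contains symbols [1, 2, 3, 4] — missing [0].
Column 4 contains symbols [1, 2, 3, 4] — missing [0].
The missing symbol must appear in both missing sets; intersection = [0].
Therefore the hidden value is 0.

Missing value = 0.


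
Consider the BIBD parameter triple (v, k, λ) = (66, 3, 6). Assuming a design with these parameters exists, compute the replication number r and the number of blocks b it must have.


Any 2-(v, k, λ) BIBD satisfies two necessary conditions:
  (i)  Each point sits in r blocks, and counting incidences through any fixed point gives r(k − 1) = λ(v − 1), so r = λ(v − 1)/(k − 1).
  (ii) Total incidences bk = vr, so b = vr/k.
Step 1: r = λ(v − 1)/(k − 1) = 6·(66 − 1)/(3 − 1) = 6·65/2 = 390/2 = 195.
Step 2: b = vr/k = 66·195/3 = 12870/3 = 4290.
Check integrality: r = 195 ∈ Z ✓, b = 4290 ∈ Z ✓.
(These identities are necessary conditions: they determine r and b for any design with these parameters, but do not by themselves prove that one exists.)

r = 195, b = 4290.


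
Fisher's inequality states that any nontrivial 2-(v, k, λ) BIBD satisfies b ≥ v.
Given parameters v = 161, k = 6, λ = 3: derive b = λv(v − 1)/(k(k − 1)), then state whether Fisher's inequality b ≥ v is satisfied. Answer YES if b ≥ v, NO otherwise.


r = λ(v − 1)/(k − 1) = 3·160/5 = 96.
b = vr/k = 161·96/6 = 2576.
Fisher's inequality: b ≥ v ⇔ 2576 ≥ 161? YES.

YES


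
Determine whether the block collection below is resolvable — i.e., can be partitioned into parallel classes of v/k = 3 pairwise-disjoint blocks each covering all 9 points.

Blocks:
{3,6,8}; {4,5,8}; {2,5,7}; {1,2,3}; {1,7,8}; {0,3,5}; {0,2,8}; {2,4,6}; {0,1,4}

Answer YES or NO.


v = 9, block size k = 3, number of blocks = 9.
For resolvability, blocks must partition into parallel classes of size v/k = 3.
Total blocks must therefore be a multiple of 3: 9 = 3·3 + 0 ⇒ divisible ✓.
Consider block {4,5,8}. The only other block(s) in the collection disjoint from it are {1,2,3} — just 1 block(s). Any parallel class containing {4,5,8} would need 2 other blocks each disjoint from it, so no parallel class of size 3 can contain {4,5,8}.
Since every block must belong to some parallel class in a resolution, the collection cannot be partitioned into parallel classes.
Resolvable? NO.

NO


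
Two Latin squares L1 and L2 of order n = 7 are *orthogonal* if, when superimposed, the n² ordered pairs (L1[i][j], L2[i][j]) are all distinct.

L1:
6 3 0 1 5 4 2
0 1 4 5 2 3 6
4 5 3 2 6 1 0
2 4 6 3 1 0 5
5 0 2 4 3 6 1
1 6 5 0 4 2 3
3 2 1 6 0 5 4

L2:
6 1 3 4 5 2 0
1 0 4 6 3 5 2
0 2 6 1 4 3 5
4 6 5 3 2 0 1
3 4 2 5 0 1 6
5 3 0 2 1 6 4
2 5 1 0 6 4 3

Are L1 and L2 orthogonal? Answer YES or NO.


Form the n² = 49 superimposed pairs (L1[i][j], L2[i][j]), row by row (rows and columns indexed from 0):
row 0: (6,6) (3,1) (0,3) (1,4) (5,5) (4,2) (2,0)
row 1: (0,1) (1,0) (4,4) (5,6) (2,3) (3,5) (6,2)
row 2: (4,0) (5,2) (3,6) (2,1) (6,4) (1,3) (0,5)
row 3: (2,4) (4,6) (6,5) (3,3) (1,2) (0,0) (5,1)
row 4: (5,3) (0,4) (2,2) (4,5) (3,0) (6,1) (1,6)
row 5: (1,5) (6,3) (5,0) (0,2) (4,1) (2,6) (3,4)
row 6: (3,2) (2,5) (1,1) (6,0) (0,6) (5,4) (4,3)
Orthogonality requires all 49 pairs distinct.
Check by first coordinate: for each symbol s of L1, list the L2 entries in the n cells where L1 = s; they must all differ.
  L1 = 0: L2 entries (in reading order) 3, 1, 5, 0, 4, 2, 6 — all 7 distinct ✓
  L1 = 1: L2 entries (in reading order) 4, 0, 3, 2, 6, 5, 1 — all 7 distinct ✓
  L1 = 2: L2 entries (in reading order) 0, 3, 1, 4, 2, 6, 5 — all 7 distinct ✓
  L1 = 3: L2 entries (in reading order) 1, 5, 6, 3, 0, 4, 2 — all 7 distinct ✓
  L1 = 4: L2 entries (in reading order) 2, 4, 0, 6, 5, 1, 3 — all 7 distinct ✓
  L1 = 5: L2 entries (in reading order) 5, 6, 2, 1, 3, 0, 4 — all 7 distinct ✓
  L1 = 6: L2 entries (in reading order) 6, 2, 4, 5, 1, 3, 0 — all 7 distinct ✓
Every symbol of L1 meets every symbol of L2 exactly once, so all 49 pairs are distinct (49 of 49).
Conclusion: YES.

YES
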